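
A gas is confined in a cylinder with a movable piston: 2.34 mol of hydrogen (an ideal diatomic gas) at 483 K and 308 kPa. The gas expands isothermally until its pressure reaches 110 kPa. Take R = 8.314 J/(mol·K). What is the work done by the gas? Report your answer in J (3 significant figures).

W ≈ 9670 J

Isothermal process: W = nRT ln(V₂/V₁) = nRT ln(P₁/P₂).
W = (2.34)(8.314)(483) × ln(308/110)
  = 9397 × ln(2.8) = 9397 × 1.03
W_by_gas = 9675 J.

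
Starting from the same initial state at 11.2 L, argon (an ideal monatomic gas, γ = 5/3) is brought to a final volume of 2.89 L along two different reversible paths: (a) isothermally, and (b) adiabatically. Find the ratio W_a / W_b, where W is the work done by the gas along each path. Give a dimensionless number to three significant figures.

W_a / W_b ≈ 0.616

Path (a) isothermal: W = P₁V₁ ln(V₂/V₁) → W_a/(P₁V₁) = -1.355.
Path (b) adiabatic: W = P₁V₁(1 − (V₁/V₂)^(γ−1))/(γ−1) → W_b/(P₁V₁) = -2.201.
W_a / W_b = -1.355 / -2.201 = 0.6155.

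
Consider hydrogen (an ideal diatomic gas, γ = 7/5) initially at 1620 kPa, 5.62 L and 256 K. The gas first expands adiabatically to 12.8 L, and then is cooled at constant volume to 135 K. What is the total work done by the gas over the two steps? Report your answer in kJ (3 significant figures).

Step 1 (adiabatic): W = (P₁V₁ − P₂V₂)/(γ−1) = (9104 − 6550)/0.4 = 6385 J.
Step 2 (isochoric): W = 0 (constant volume).
W_total = 6385 + 0 = 6385 J.

W_total ≈ 6.39 kJ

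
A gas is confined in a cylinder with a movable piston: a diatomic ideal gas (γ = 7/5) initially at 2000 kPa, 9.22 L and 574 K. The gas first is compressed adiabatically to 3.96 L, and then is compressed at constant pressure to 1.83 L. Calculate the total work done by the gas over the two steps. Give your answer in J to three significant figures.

Step 1 (adiabatic): W = (P₁V₁ − P₂V₂)/(γ−1) = (18440 − 25857)/0.4 = -18542 J.
After step 1: P = 6530 kPa, V = 3.96 L, T = 804.9 K.
Step 2 (isobaric): W = PΔV = (6530 kPa)(1.83 − 3.96 L) = -13908 J.
W_total = -18542 − 13908 = -32450 J.

W_total ≈ -32400 J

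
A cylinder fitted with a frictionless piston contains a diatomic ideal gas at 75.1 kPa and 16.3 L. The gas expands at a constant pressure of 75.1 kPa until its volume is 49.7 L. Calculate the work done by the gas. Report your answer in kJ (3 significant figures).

Isobaric: W = P ΔV.
W = (75.1 kPa)(49.7 − 16.3 L) = (75.1)(33.4) = 2508 J.

W ≈ 2.51 kJ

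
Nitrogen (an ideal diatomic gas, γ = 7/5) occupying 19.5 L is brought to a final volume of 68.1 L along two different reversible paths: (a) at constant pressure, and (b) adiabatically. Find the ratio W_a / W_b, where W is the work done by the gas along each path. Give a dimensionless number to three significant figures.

Path (a) isobaric: W = P₁(V₂ − V₁) → W_a/(P₁V₁) = 2.492.
Path (b) adiabatic: W = P₁V₁(1 − (V₁/V₂)^(γ−1))/(γ−1) → W_b/(P₁V₁) = 0.984.
W_a / W_b = 2.492 / 0.984 = 2.533.

W_a / W_b ≈ 2.53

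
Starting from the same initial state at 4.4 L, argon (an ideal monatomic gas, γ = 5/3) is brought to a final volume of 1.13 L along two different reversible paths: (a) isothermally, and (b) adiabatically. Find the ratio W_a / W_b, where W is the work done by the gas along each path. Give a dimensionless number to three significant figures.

W_a / W_b ≈ 0.614

Path (a) isothermal: W = P₁V₁ ln(V₂/V₁) → W_a/(P₁V₁) = -1.359.
Path (b) adiabatic: W = P₁V₁(1 − (V₁/V₂)^(γ−1))/(γ−1) → W_b/(P₁V₁) = -2.213.
W_a / W_b = -1.359 / -2.213 = 0.6144.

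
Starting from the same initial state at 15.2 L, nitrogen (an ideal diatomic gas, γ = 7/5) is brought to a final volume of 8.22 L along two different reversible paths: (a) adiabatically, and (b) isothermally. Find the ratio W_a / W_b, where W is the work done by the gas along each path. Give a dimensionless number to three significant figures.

Path (a) adiabatic: W = P₁V₁(1 − (V₁/V₂)^(γ−1))/(γ−1) → W_a/(P₁V₁) = -0.6969.
Path (b) isothermal: W = P₁V₁ ln(V₂/V₁) → W_b/(P₁V₁) = -0.6147.
W_a / W_b = -0.6969 / -0.6147 = 1.134.

W_a / W_b ≈ 1.13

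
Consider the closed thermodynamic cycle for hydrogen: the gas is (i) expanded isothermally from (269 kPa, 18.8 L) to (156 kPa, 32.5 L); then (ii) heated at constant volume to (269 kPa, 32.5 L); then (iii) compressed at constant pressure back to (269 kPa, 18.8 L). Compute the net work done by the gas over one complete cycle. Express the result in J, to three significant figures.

Leg (i): W = PᵢVᵢ ln(V_f/Vᵢ) = (5057) ln(32.5/18.8) = 2768 J.
Leg (ii): W = 0.
Leg (iii): W = PΔV = (269)(18.8 − 32.5) = -3685 J.
W_net = 2768 − 3685 = -917.1 J.

W_net ≈ -917 J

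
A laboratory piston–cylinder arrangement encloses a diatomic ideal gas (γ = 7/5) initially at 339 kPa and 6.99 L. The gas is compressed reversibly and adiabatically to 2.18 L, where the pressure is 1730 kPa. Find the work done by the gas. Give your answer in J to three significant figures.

W ≈ -3500 J

Adiabatic: W = (P₁V₁ − P₂V₂)/(γ − 1) with γ = 7/5.
P₁V₁ = 2370 J, P₂V₂ = 3771 J.
W = (2370 − 3771) / 0.4 = -3504 J.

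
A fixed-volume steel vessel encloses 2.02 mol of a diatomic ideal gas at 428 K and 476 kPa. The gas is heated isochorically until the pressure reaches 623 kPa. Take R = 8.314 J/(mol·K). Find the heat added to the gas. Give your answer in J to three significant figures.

Constant volume ⇒ W = 0, so Q = ΔU = nCᵥΔT with Cᵥ = 5R/2 = 20.79 J/(mol·K).
At constant V, T₂/T₁ = P₂/P₁ ⇒ ΔT = T₁(P₂/P₁ − 1) = 428·(623/476 − 1) = 132.2 K.
ΔU = (2.02)(20.79)(132.2) = 5550 J.

Q ≈ 5550 J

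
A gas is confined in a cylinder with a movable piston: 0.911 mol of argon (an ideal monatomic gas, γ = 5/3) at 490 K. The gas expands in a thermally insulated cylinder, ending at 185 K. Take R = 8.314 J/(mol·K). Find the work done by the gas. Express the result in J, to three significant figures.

Adiabatic ⇒ Q = 0, so W_by = −ΔU = nCᵥ(T₁ − T₂).
Cᵥ = 3R/2 = 12.47 J/(mol·K).
W = (0.911)(12.47)(490 − 185) = 3465 J.

W ≈ 3470 J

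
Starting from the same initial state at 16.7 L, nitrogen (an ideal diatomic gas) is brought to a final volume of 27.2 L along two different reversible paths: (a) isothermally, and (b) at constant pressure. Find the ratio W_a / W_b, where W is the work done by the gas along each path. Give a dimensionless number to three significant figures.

W_a / W_b ≈ 0.776

Path (a) isothermal: W = P₁V₁ ln(V₂/V₁) → W_a/(P₁V₁) = 0.4878.
Path (b) isobaric: W = P₁(V₂ − V₁) → W_b/(P₁V₁) = 0.6287.
W_a / W_b = 0.4878 / 0.6287 = 0.7758.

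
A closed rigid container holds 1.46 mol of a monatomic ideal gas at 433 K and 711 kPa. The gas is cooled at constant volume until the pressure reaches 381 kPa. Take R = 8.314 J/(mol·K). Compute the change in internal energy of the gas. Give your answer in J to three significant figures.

Constant volume ⇒ W = 0, so Q = ΔU = nCᵥΔT with Cᵥ = 3R/2 = 12.47 J/(mol·K).
At constant V, T₂/T₁ = P₂/P₁ ⇒ ΔT = T₁(P₂/P₁ − 1) = 433·(381/711 − 1) = -201 K.
ΔU = (1.46)(12.47)(-201) = -3659 J.

ΔU ≈ -3660 J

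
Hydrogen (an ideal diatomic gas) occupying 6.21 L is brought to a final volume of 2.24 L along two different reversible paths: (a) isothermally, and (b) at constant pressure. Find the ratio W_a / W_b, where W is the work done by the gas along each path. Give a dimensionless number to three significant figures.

W_a / W_b ≈ 1.60

Path (a) isothermal: W = P₁V₁ ln(V₂/V₁) → W_a/(P₁V₁) = -1.02.
Path (b) isobaric: W = P₁(V₂ − V₁) → W_b/(P₁V₁) = -0.6393.
W_a / W_b = -1.02 / -0.6393 = 1.595.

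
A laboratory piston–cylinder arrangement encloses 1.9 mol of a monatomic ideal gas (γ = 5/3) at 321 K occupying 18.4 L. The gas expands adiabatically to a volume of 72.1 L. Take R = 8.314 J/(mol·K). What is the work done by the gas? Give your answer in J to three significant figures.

W ≈ 4550 J

Adiabatic: TV^(γ−1) = const with γ = 5/3.
T₂ = T₁ (V₁/V₂)^(γ−1) = 321 × (18.4/72.1)^0.667 = 321 × 0.4023 = 129.1 K.
W_by = nCᵥ(T₁ − T₂) = (1.9)(12.47)(321 − 129.1) = 4546 J.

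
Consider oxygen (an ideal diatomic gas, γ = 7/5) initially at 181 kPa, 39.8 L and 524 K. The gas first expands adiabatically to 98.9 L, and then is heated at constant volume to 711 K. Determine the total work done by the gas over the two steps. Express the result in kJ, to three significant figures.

Step 1 (adiabatic): W = (P₁V₁ − P₂V₂)/(γ−1) = (7204 − 5005)/0.4 = 5496 J.
Step 2 (isochoric): W = 0 (constant volume).
W_total = 5496 + 0 = 5496 J.

W_total ≈ 5.50 kJ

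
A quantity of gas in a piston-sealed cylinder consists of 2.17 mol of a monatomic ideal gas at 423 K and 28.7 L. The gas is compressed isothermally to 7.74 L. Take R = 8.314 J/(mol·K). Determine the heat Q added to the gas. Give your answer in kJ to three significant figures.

Isothermal ⇒ ΔU = 0, so Q = W = nRT ln(V₂/V₁).
Q = (2.17)(8.314)(423) ln(7.74/28.7) = 7632 × -1.31 = -10001 J.

Q ≈ -10.0 kJ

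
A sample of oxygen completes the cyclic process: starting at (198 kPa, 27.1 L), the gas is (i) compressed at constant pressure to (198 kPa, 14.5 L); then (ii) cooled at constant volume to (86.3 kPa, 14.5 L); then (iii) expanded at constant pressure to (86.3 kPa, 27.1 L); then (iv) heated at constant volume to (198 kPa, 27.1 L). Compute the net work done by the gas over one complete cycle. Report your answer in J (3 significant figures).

Constant-volume legs do no work.
W(i) = (198)(14.5 − 27.1) = -2495 J; W(iii) = (86.3)(27.1 − 14.5) = 1087 J.
W_net = -2495 + 1087 = -1407 J (the counter-clockwise enclosed area).

W_net ≈ -1410 J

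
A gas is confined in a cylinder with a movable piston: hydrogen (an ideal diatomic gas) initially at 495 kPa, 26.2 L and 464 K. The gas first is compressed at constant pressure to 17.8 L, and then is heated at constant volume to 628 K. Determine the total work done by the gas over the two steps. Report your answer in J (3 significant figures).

W_total ≈ -4160 J

Step 1 (isobaric): W = PΔV = (495 kPa)(17.8 − 26.2 L) = -4158 J.
Step 2 (isochoric): W = 0 (constant volume).
W_total = -4158 + 0 = -4158 J.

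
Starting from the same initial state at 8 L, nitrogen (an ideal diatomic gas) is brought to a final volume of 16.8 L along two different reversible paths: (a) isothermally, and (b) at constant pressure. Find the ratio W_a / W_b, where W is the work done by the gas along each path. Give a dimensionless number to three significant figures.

Path (a) isothermal: W = P₁V₁ ln(V₂/V₁) → W_a/(P₁V₁) = 0.7419.
Path (b) isobaric: W = P₁(V₂ − V₁) → W_b/(P₁V₁) = 1.1.
W_a / W_b = 0.7419 / 1.1 = 0.6745.

W_a / W_b ≈ 0.674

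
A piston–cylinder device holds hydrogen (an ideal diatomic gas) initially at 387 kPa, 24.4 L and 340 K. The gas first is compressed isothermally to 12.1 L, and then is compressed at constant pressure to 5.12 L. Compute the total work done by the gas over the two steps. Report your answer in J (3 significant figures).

Step 1 (isothermal): W = P₁V₁ ln(V₂/V₁) = (9443) ln(12.1/24.4) = -6623 J.
After step 1: P = 780.4 kPa, V = 12.1 L, T = 340 K.
Step 2 (isobaric): W = PΔV = (780.4 kPa)(5.12 − 12.1 L) = -5447 J.
W_total = -6623 − 5447 = -12070 J.

W_total ≈ -12100 J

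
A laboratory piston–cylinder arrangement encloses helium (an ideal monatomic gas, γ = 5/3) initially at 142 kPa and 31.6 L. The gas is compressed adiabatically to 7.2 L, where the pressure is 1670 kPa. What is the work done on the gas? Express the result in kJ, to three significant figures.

W ≈ 11.3 kJ

Adiabatic: W = (P₁V₁ − P₂V₂)/(γ − 1) with γ = 5/3.
P₁V₁ = 4487 J, P₂V₂ = 12024 J.
W = (4487 − 12024) / 0.6667 = -11305 J.
Work on gas = −W_by = 11305 J.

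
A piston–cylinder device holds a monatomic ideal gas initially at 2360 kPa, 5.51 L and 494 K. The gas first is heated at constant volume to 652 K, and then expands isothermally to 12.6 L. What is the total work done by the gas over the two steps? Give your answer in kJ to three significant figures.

Step 1 (isochoric): W = 0 (constant volume).
After step 1: P = 3115 kPa (V unchanged).
Step 2 (isothermal): W = P₁V₁ ln(V₂/V₁) = (17163) ln(12.6/5.51) = 14196 J.
W_total = 0 + 14196 = 14196 J.

W_total ≈ 14.2 kJ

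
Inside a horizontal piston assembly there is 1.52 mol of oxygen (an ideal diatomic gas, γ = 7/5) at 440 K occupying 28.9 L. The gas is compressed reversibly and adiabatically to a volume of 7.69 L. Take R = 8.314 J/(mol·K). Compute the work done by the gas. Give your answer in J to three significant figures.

W ≈ -9710 J

Adiabatic: TV^(γ−1) = const with γ = 7/5.
T₂ = T₁ (V₁/V₂)^(γ−1) = 440 × (28.9/7.69)^0.4 = 440 × 1.698 = 747.2 K.
W_by = nCᵥ(T₁ − T₂) = (1.52)(20.79)(440 − 747.2) = -9706 J.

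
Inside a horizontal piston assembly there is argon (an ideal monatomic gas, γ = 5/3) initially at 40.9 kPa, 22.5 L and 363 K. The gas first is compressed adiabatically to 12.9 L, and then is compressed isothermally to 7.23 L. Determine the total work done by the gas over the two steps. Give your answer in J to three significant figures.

W_total ≈ -1390 J

Step 1 (adiabatic): W = (P₁V₁ − P₂V₂)/(γ−1) = (920.2 − 1333)/0.667 = -619.8 J.
After step 1: P = 103.4 kPa, V = 12.9 L, T = 526 K.
Step 2 (isothermal): W = P₁V₁ ln(V₂/V₁) = (1333) ln(7.23/12.9) = -772 J.
W_total = -619.8 − 772 = -1392 J.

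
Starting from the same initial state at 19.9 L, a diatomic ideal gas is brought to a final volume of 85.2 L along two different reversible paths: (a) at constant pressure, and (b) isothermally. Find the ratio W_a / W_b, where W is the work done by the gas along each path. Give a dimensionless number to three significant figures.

W_a / W_b ≈ 2.26

Path (a) isobaric: W = P₁(V₂ − V₁) → W_a/(P₁V₁) = 3.281.
Path (b) isothermal: W = P₁V₁ ln(V₂/V₁) → W_b/(P₁V₁) = 1.454.
W_a / W_b = 3.281 / 1.454 = 2.256.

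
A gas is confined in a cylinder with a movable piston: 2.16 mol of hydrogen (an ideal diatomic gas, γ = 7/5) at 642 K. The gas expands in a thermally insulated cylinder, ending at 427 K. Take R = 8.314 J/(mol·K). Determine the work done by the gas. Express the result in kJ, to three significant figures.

W ≈ 9.65 kJ

Adiabatic ⇒ Q = 0, so W_by = −ΔU = nCᵥ(T₁ − T₂).
Cᵥ = 5R/2 = 20.79 J/(mol·K).
W = (2.16)(20.79)(642 − 427) = 9653 J.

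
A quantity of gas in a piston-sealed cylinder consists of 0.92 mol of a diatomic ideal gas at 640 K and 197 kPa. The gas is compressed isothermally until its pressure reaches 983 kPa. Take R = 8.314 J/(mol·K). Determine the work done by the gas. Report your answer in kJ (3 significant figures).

Isothermal process: W = nRT ln(V₂/V₁) = nRT ln(P₁/P₂).
W = (0.92)(8.314)(640) × ln(197/983)
  = 4895 × ln(0.2004) = 4895 × -1.607
W_by_gas = -7869 J.

W ≈ -7.87 kJ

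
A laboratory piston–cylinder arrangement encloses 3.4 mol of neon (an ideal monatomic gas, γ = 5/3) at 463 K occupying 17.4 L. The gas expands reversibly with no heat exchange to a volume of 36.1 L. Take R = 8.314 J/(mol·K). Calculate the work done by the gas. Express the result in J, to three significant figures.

W ≈ 7560 J

Adiabatic: TV^(γ−1) = const with γ = 5/3.
T₂ = T₁ (V₁/V₂)^(γ−1) = 463 × (17.4/36.1)^0.667 = 463 × 0.6147 = 284.6 K.
W_by = nCᵥ(T₁ − T₂) = (3.4)(12.47)(463 − 284.6) = 7563 J.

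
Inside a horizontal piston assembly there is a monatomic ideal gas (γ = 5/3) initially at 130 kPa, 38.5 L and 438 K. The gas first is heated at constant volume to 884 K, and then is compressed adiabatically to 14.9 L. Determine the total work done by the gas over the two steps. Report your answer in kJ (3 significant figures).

Step 1 (isochoric): W = 0 (constant volume).
After step 1: P = 262.4 kPa (V unchanged).
Step 2 (adiabatic): W = (P₁V₁ − P₂V₂)/(γ−1) = (10101 − 19021)/0.667 = -13379 J.
W_total = 0 − 13379 = -13379 J.

W_total ≈ -13.4 kJ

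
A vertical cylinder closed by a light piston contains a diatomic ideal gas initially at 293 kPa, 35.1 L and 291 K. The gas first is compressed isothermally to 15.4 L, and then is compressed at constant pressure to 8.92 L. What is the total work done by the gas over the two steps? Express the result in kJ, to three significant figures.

Step 1 (isothermal): W = P₁V₁ ln(V₂/V₁) = (10284) ln(15.4/35.1) = -8473 J.
After step 1: P = 667.8 kPa, V = 15.4 L, T = 291 K.
Step 2 (isobaric): W = PΔV = (667.8 kPa)(8.92 − 15.4 L) = -4327 J.
W_total = -8473 − 4327 = -12800 J.

W_total ≈ -12.8 kJ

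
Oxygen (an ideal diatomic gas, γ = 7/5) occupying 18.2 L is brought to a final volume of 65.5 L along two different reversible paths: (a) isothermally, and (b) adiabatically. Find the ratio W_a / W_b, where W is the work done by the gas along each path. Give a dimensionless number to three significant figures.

Path (a) isothermal: W = P₁V₁ ln(V₂/V₁) → W_a/(P₁V₁) = 1.281.
Path (b) adiabatic: W = P₁V₁(1 − (V₁/V₂)^(γ−1))/(γ−1) → W_b/(P₁V₁) = 1.002.
W_a / W_b = 1.281 / 1.002 = 1.278.

W_a / W_b ≈ 1.28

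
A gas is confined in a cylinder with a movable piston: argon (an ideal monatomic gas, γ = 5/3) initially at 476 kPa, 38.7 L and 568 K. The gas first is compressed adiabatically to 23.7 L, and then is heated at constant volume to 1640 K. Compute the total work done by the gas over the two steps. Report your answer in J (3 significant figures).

W_total ≈ -10700 J

Step 1 (adiabatic): W = (P₁V₁ − P₂V₂)/(γ−1) = (18421 − 25544)/0.667 = -10685 J.
Step 2 (isochoric): W = 0 (constant volume).
W_total = -10685 + 0 = -10685 J.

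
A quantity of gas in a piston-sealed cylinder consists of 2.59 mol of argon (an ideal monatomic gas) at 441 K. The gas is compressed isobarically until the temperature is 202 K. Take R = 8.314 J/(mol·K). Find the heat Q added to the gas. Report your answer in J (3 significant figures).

Q ≈ -12900 J

Isobaric: W = nRΔT = (2.59)(8.314)(-239) = -5146 J.
ΔU = nCᵥΔT with Cᵥ = 3R/2: ΔU = (2.59)(12.47)(-239) = -7720 J.
Q = ΔU + W = -7720 − 5146 = -12866 J.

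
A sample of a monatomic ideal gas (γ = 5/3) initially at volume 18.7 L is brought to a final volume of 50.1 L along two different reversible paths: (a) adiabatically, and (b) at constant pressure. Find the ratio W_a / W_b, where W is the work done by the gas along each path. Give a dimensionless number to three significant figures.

W_a / W_b ≈ 0.430

Path (a) adiabatic: W = P₁V₁(1 − (V₁/V₂)^(γ−1))/(γ−1) → W_a/(P₁V₁) = 0.7224.
Path (b) isobaric: W = P₁(V₂ − V₁) → W_b/(P₁V₁) = 1.679.
W_a / W_b = 0.7224 / 1.679 = 0.4302.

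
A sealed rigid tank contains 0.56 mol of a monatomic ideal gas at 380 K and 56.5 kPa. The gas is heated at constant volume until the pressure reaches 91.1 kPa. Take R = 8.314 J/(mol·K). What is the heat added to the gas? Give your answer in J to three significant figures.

Q ≈ 1630 J

Constant volume ⇒ W = 0, so Q = ΔU = nCᵥΔT with Cᵥ = 3R/2 = 12.47 J/(mol·K).
At constant V, T₂/T₁ = P₂/P₁ ⇒ ΔT = T₁(P₂/P₁ − 1) = 380·(91.1/56.5 − 1) = 232.7 K.
ΔU = (0.56)(12.47)(232.7) = 1625 J.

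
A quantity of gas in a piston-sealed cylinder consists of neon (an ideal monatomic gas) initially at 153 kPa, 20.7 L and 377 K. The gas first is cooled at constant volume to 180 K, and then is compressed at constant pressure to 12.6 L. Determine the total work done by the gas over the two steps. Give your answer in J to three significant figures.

W_total ≈ -592 J

Step 1 (isochoric): W = 0 (constant volume).
After step 1: P = 73.05 kPa (V unchanged).
Step 2 (isobaric): W = PΔV = (73.05 kPa)(12.6 − 20.7 L) = -591.7 J.
W_total = 0 − 591.7 = -591.7 J.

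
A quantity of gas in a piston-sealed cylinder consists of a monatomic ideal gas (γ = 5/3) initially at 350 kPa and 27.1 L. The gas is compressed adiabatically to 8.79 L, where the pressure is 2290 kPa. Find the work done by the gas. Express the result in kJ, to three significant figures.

Adiabatic: W = (P₁V₁ − P₂V₂)/(γ − 1) with γ = 5/3.
P₁V₁ = 9485 J, P₂V₂ = 20129 J.
W = (9485 − 20129) / 0.6667 = -15966 J.

W ≈ -16.0 kJ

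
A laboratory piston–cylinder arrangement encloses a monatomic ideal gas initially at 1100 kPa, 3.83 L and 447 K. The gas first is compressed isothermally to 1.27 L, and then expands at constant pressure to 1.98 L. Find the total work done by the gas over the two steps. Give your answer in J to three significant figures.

Step 1 (isothermal): W = P₁V₁ ln(V₂/V₁) = (4213) ln(1.27/3.83) = -4651 J.
After step 1: P = 3317 kPa, V = 1.27 L, T = 447 K.
Step 2 (isobaric): W = PΔV = (3317 kPa)(1.98 − 1.27 L) = 2355 J.
W_total = -4651 + 2355 = -2295 J.

W_total ≈ -2300 J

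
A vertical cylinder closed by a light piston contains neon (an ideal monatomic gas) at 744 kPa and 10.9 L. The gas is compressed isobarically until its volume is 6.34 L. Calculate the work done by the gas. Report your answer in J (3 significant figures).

W ≈ -3390 J

Isobaric: W = P ΔV.
W = (744 kPa)(6.34 − 10.9 L) = (744)(-4.56) = -3393 J.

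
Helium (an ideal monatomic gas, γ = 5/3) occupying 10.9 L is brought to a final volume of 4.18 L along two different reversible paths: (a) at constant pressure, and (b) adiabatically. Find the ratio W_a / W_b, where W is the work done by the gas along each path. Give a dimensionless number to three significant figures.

W_a / W_b ≈ 0.459

Path (a) isobaric: W = P₁(V₂ − V₁) → W_a/(P₁V₁) = -0.6165.
Path (b) adiabatic: W = P₁V₁(1 − (V₁/V₂)^(γ−1))/(γ−1) → W_b/(P₁V₁) = -1.342.
W_a / W_b = -0.6165 / -1.342 = 0.4595.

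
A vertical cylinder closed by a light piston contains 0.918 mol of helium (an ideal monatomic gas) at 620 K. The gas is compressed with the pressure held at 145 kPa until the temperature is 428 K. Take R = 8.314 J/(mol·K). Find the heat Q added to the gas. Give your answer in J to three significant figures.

Q ≈ -3660 J

Isobaric: W = nRΔT = (0.918)(8.314)(-192) = -1465 J.
ΔU = nCᵥΔT with Cᵥ = 3R/2: ΔU = (0.918)(12.47)(-192) = -2198 J.
Q = ΔU + W = -2198 − 1465 = -3663 J.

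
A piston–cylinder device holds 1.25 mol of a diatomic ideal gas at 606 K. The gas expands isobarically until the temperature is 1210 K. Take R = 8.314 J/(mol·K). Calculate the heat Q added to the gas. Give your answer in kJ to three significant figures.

Q ≈ 22.0 kJ

Isobaric: W = nRΔT = (1.25)(8.314)(604) = 6277 J.
ΔU = nCᵥΔT with Cᵥ = 5R/2: ΔU = (1.25)(20.79)(604) = 15693 J.
Q = ΔU + W = 15693 + 6277 = 21970 J.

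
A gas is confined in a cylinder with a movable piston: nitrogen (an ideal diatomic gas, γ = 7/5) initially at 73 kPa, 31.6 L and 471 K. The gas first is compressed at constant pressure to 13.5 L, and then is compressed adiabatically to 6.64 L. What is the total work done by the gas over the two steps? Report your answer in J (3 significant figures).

Step 1 (isobaric): W = PΔV = (73 kPa)(13.5 − 31.6 L) = -1321 J.
After step 1: P = 73 kPa, V = 13.5 L, T = 201.2 K.
Step 2 (adiabatic): W = (P₁V₁ − P₂V₂)/(γ−1) = (985.5 − 1309)/0.4 = -808.6 J.
W_total = -1321 − 808.6 = -2130 J.

W_total ≈ -2130 J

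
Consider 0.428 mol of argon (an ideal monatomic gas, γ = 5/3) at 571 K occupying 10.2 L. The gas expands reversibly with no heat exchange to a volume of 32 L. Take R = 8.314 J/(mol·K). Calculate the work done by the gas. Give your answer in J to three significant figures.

W ≈ 1630 J

Adiabatic: TV^(γ−1) = const with γ = 5/3.
T₂ = T₁ (V₁/V₂)^(γ−1) = 571 × (10.2/32)^0.667 = 571 × 0.4666 = 266.4 K.
W_by = nCᵥ(T₁ − T₂) = (0.428)(12.47)(571 − 266.4) = 1626 J.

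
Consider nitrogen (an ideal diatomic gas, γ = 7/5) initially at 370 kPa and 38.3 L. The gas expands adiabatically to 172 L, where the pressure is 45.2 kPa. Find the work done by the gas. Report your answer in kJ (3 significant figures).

Adiabatic: W = (P₁V₁ − P₂V₂)/(γ − 1) with γ = 7/5.
P₁V₁ = 14171 J, P₂V₂ = 7774 J.
W = (14171 − 7774) / 0.4 = 15991 J.

W ≈ 16.0 kJ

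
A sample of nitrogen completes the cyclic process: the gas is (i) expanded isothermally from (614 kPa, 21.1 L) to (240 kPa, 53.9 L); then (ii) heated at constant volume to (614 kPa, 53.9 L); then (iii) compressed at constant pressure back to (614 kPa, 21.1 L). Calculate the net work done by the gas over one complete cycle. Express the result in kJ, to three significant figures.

Leg (i): W = PᵢVᵢ ln(V_f/Vᵢ) = (12955) ln(53.9/21.1) = 12150 J.
Leg (ii): W = 0.
Leg (iii): W = PΔV = (614)(21.1 − 53.9) = -20139 J.
W_net = 12150 − 20139 = -7989 J.

W_net ≈ -7.99 kJ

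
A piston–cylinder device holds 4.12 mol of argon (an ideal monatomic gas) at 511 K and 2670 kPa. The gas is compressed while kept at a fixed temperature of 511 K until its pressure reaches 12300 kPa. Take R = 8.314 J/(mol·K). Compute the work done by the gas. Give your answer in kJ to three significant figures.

Isothermal process: W = nRT ln(V₂/V₁) = nRT ln(P₁/P₂).
W = (4.12)(8.314)(511) × ln(2670/12300)
  = 17504 × ln(0.2171) = 17504 × -1.528
W_by_gas = -26737 J.

W ≈ -26.7 kJ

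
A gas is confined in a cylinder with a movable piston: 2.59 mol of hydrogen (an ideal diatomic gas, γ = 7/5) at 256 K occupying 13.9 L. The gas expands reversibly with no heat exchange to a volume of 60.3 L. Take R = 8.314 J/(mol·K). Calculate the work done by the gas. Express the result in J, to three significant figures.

Adiabatic: TV^(γ−1) = const with γ = 7/5.
T₂ = T₁ (V₁/V₂)^(γ−1) = 256 × (13.9/60.3)^0.4 = 256 × 0.556 = 142.3 K.
W_by = nCᵥ(T₁ − T₂) = (2.59)(20.79)(256 − 142.3) = 6119 J.

W ≈ 6120 J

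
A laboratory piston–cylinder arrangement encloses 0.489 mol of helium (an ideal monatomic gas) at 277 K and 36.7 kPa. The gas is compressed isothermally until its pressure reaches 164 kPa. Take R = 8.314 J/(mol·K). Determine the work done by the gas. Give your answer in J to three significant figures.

W ≈ -1690 J

Isothermal process: W = nRT ln(V₂/V₁) = nRT ln(P₁/P₂).
W = (0.489)(8.314)(277) × ln(36.7/164)
  = 1126 × ln(0.2238) = 1126 × -1.497
W_by_gas = -1686 J.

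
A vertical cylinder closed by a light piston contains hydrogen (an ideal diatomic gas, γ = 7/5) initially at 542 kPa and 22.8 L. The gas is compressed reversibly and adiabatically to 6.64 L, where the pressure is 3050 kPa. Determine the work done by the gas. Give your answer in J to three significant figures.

W ≈ -19700 J

Adiabatic: W = (P₁V₁ − P₂V₂)/(γ − 1) with γ = 7/5.
P₁V₁ = 12358 J, P₂V₂ = 20252 J.
W = (12358 − 20252) / 0.4 = -19736 J.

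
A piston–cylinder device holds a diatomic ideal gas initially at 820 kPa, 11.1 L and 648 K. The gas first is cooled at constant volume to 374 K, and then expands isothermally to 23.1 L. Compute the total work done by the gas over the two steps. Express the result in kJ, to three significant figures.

Step 1 (isochoric): W = 0 (constant volume).
After step 1: P = 473.3 kPa (V unchanged).
Step 2 (isothermal): W = P₁V₁ ln(V₂/V₁) = (5253) ln(23.1/11.1) = 3850 J.
W_total = 0 + 3850 = 3850 J.

W_total ≈ 3.85 kJ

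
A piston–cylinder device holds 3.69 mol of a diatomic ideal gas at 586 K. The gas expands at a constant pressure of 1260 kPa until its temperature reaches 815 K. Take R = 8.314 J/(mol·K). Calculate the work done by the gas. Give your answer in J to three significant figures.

Isobaric: W = P ΔV = nR ΔT.
W = (3.69)(8.314)(815 − 586) = 7025 J.

W ≈ 7030 J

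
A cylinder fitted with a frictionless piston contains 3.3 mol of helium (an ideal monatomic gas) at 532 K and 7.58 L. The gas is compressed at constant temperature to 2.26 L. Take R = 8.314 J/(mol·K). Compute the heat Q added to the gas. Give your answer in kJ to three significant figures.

Isothermal ⇒ ΔU = 0, so Q = W = nRT ln(V₂/V₁).
Q = (3.3)(8.314)(532) ln(2.26/7.58) = 14596 × -1.21 = -17663 J.

Q ≈ -17.7 kJ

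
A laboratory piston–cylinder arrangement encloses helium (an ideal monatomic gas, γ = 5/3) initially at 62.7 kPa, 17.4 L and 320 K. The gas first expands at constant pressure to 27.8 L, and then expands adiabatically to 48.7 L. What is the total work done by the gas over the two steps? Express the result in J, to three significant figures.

W_total ≈ 1470 J

Step 1 (isobaric): W = PΔV = (62.7 kPa)(27.8 − 17.4 L) = 652.1 J.
After step 1: P = 62.7 kPa, V = 27.8 L, T = 511.3 K.
Step 2 (adiabatic): W = (P₁V₁ − P₂V₂)/(γ−1) = (1743 − 1199)/0.667 = 815.4 J.
W_total = 652.1 + 815.4 = 1467 J.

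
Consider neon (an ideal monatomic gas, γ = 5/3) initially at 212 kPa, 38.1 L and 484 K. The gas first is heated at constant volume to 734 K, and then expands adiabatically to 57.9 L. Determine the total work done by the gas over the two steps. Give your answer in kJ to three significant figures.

Step 1 (isochoric): W = 0 (constant volume).
After step 1: P = 321.5 kPa (V unchanged).
Step 2 (adiabatic): W = (P₁V₁ − P₂V₂)/(γ−1) = (12249 − 9267)/0.667 = 4473 J.
W_total = 0 + 4473 = 4473 J.

W_total ≈ 4.47 kJ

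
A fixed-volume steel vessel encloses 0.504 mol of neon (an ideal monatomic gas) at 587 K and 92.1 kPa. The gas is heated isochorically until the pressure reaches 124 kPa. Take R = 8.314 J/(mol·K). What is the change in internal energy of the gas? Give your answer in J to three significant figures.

Constant volume ⇒ W = 0, so Q = ΔU = nCᵥΔT with Cᵥ = 3R/2 = 12.47 J/(mol·K).
At constant V, T₂/T₁ = P₂/P₁ ⇒ ΔT = T₁(P₂/P₁ − 1) = 587·(124/92.1 − 1) = 203.3 K.
ΔU = (0.504)(12.47)(203.3) = 1278 J.

ΔU ≈ 1280 J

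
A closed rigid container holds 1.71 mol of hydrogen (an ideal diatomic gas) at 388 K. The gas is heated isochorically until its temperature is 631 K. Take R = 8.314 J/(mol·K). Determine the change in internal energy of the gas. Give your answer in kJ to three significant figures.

Constant volume ⇒ W = 0, so Q = ΔU = nCᵥΔT with Cᵥ = 5R/2 = 20.79 J/(mol·K).
ΔU = (1.71)(20.79)(631 − 388) = 8637 J.

ΔU ≈ 8.64 kJ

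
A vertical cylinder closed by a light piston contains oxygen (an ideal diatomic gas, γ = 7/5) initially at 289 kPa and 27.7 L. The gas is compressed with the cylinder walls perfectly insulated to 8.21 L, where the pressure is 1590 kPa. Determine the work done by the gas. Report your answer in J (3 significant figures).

Adiabatic: W = (P₁V₁ − P₂V₂)/(γ − 1) with γ = 7/5.
P₁V₁ = 8005 J, P₂V₂ = 13054 J.
W = (8005 − 13054) / 0.4 = -12622 J.

W ≈ -12600 J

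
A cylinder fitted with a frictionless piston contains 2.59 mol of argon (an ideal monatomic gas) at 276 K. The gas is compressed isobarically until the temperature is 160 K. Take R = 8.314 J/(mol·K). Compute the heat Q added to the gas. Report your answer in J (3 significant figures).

Isobaric: W = nRΔT = (2.59)(8.314)(-116) = -2498 J.
ΔU = nCᵥΔT with Cᵥ = 3R/2: ΔU = (2.59)(12.47)(-116) = -3747 J.
Q = ΔU + W = -3747 − 2498 = -6245 J.

Q ≈ -6240 J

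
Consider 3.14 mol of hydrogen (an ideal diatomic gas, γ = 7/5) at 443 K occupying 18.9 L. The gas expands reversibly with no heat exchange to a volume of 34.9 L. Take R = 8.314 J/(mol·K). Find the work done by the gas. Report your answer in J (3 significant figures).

Adiabatic: TV^(γ−1) = const with γ = 7/5.
T₂ = T₁ (V₁/V₂)^(γ−1) = 443 × (18.9/34.9)^0.4 = 443 × 0.7824 = 346.6 K.
W_by = nCᵥ(T₁ − T₂) = (3.14)(20.79)(443 − 346.6) = 6290 J.

W ≈ 6290 J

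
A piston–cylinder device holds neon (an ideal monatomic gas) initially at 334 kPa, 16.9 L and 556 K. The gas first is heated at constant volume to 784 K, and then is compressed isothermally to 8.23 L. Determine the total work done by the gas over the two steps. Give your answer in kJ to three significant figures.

W_total ≈ -5.73 kJ

Step 1 (isochoric): W = 0 (constant volume).
After step 1: P = 471 kPa (V unchanged).
Step 2 (isothermal): W = P₁V₁ ln(V₂/V₁) = (7959) ln(8.23/16.9) = -5727 J.
W_total = 0 − 5727 = -5727 J.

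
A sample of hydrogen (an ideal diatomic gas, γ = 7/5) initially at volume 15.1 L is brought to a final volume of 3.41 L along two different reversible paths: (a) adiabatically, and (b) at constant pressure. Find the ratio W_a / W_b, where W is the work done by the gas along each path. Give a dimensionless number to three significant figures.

W_a / W_b ≈ 2.63

Path (a) adiabatic: W = P₁V₁(1 − (V₁/V₂)^(γ−1))/(γ−1) → W_a/(P₁V₁) = -2.033.
Path (b) isobaric: W = P₁(V₂ − V₁) → W_b/(P₁V₁) = -0.7742.
W_a / W_b = -2.033 / -0.7742 = 2.627.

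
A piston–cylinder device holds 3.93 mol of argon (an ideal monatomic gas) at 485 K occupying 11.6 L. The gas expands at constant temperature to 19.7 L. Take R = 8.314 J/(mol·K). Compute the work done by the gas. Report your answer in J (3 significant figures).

Isothermal: W = nRT ln(V₂/V₁).
W = (3.93)(8.314)(485) × ln(19.7/11.6)
  = 15847 × 0.5296
W_by_gas = 8393 J.

W ≈ 8390 J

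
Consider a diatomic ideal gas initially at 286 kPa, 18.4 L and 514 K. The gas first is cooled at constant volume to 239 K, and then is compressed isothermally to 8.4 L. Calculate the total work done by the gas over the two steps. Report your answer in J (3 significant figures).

W_total ≈ -1920 J

Step 1 (isochoric): W = 0 (constant volume).
After step 1: P = 133 kPa (V unchanged).
Step 2 (isothermal): W = P₁V₁ ln(V₂/V₁) = (2447) ln(8.4/18.4) = -1919 J.
W_total = 0 − 1919 = -1919 J.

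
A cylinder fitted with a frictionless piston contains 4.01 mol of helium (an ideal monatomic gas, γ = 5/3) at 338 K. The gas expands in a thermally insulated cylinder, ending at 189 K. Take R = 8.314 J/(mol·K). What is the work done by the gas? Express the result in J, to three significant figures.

W ≈ 7450 J

Adiabatic ⇒ Q = 0, so W_by = −ΔU = nCᵥ(T₁ − T₂).
Cᵥ = 3R/2 = 12.47 J/(mol·K).
W = (4.01)(12.47)(338 − 189) = 7451 J.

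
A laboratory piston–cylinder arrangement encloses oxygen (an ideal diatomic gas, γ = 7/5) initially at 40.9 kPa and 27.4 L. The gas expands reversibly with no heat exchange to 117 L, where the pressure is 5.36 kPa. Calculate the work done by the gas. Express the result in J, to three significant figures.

Adiabatic: W = (P₁V₁ − P₂V₂)/(γ − 1) with γ = 7/5.
P₁V₁ = 1121 J, P₂V₂ = 627.1 J.
W = (1121 − 627.1) / 0.4 = 1234 J.

W ≈ 1230 J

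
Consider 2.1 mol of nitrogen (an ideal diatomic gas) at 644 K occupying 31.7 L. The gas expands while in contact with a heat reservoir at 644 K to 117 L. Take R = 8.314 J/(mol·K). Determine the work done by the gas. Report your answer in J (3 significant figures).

Isothermal: W = nRT ln(V₂/V₁).
W = (2.1)(8.314)(644) × ln(117/31.7)
  = 11244 × 1.306
W_by_gas = 14683 J.

W ≈ 14700 J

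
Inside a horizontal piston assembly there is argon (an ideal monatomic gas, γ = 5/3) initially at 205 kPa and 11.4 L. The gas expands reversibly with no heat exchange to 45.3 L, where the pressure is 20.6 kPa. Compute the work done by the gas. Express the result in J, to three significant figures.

W ≈ 2110 J

Adiabatic: W = (P₁V₁ − P₂V₂)/(γ − 1) with γ = 5/3.
P₁V₁ = 2337 J, P₂V₂ = 933.2 J.
W = (2337 − 933.2) / 0.6667 = 2106 J.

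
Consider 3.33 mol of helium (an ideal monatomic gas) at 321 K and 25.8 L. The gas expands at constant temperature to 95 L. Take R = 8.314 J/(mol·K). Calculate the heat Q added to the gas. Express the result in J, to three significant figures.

Q ≈ 11600 J

Isothermal ⇒ ΔU = 0, so Q = W = nRT ln(V₂/V₁).
Q = (3.33)(8.314)(321) ln(95/25.8) = 8887 × 1.304 = 11584 J.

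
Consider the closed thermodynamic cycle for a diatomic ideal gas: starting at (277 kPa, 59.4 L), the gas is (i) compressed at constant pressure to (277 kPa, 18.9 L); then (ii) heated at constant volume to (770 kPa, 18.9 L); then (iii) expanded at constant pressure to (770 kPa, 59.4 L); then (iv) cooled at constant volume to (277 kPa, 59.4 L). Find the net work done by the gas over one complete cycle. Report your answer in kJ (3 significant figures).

W_net ≈ 20.0 kJ

Constant-volume legs do no work.
W(i) = (277)(18.9 − 59.4) = -11218 J; W(iii) = (770)(59.4 − 18.9) = 31185 J.
W_net = -11218 + 31185 = 19966 J (the clockwise enclosed area).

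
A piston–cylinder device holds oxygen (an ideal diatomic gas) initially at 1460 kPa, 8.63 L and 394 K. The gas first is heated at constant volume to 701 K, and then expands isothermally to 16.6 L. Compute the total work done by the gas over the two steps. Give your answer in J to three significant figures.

W_total ≈ 14700 J

Step 1 (isochoric): W = 0 (constant volume).
After step 1: P = 2598 kPa (V unchanged).
Step 2 (isothermal): W = P₁V₁ ln(V₂/V₁) = (22417) ln(16.6/8.63) = 14665 J.
W_total = 0 + 14665 = 14665 J.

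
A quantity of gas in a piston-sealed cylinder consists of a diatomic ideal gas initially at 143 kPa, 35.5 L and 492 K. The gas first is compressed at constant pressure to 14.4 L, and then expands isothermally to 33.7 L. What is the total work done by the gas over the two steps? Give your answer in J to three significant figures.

Step 1 (isobaric): W = PΔV = (143 kPa)(14.4 − 35.5 L) = -3017 J.
After step 1: P = 143 kPa, V = 14.4 L, T = 199.6 K.
Step 2 (isothermal): W = P₁V₁ ln(V₂/V₁) = (2059) ln(33.7/14.4) = 1751 J.
W_total = -3017 + 1751 = -1266 J.

W_total ≈ -1270 J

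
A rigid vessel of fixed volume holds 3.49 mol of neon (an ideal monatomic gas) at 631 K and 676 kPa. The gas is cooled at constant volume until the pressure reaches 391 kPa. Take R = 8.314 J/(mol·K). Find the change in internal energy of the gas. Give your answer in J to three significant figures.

ΔU ≈ -11600 J

Constant volume ⇒ W = 0, so Q = ΔU = nCᵥΔT with Cᵥ = 3R/2 = 12.47 J/(mol·K).
At constant V, T₂/T₁ = P₂/P₁ ⇒ ΔT = T₁(P₂/P₁ − 1) = 631·(391/676 − 1) = -266 K.
ΔU = (3.49)(12.47)(-266) = -11579 J.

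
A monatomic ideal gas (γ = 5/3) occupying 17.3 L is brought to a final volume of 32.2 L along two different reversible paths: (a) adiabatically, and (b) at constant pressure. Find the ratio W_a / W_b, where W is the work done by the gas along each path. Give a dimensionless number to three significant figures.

Path (a) adiabatic: W = P₁V₁(1 − (V₁/V₂)^(γ−1))/(γ−1) → W_a/(P₁V₁) = 0.5087.
Path (b) isobaric: W = P₁(V₂ − V₁) → W_b/(P₁V₁) = 0.8613.
W_a / W_b = 0.5087 / 0.8613 = 0.5906.

W_a / W_b ≈ 0.591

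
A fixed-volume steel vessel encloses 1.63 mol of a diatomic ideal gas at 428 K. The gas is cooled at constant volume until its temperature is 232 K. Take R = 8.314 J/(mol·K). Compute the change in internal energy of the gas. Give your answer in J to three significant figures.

ΔU ≈ -6640 J

Constant volume ⇒ W = 0, so Q = ΔU = nCᵥΔT with Cᵥ = 5R/2 = 20.79 J/(mol·K).
ΔU = (1.63)(20.79)(232 − 428) = -6640 J.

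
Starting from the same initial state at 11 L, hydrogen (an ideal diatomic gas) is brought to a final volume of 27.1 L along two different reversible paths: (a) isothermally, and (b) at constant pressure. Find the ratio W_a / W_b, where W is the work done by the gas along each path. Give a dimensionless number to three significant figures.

Path (a) isothermal: W = P₁V₁ ln(V₂/V₁) → W_a/(P₁V₁) = 0.9016.
Path (b) isobaric: W = P₁(V₂ − V₁) → W_b/(P₁V₁) = 1.464.
W_a / W_b = 0.9016 / 1.464 = 0.616.

W_a / W_b ≈ 0.616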